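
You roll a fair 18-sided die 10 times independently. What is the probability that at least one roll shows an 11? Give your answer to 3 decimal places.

P(no roll shows an 11) = (17/18)^10 ≈ 0.565.
P(at least one) = 1 − 0.565 = 0.435.

0.435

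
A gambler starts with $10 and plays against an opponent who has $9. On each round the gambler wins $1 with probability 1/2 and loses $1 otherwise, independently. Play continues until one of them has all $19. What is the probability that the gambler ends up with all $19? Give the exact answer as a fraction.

10/19

With a fair step, P(i) = ½P(i−1) + ½P(i+1) with P(0)=0, P(19)=1 has the linear solution P(i) = i/19.
P(10) = 10/19.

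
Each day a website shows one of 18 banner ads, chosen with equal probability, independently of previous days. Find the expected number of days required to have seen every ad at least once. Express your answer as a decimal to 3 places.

62.912

After i distinct types are collected, each trial gives a new one with probability (18−i)/18, so the expected wait for the next new type is 18/(18−i).
E = 18/18 + 18/17 + 18/16 + 18/15 + 18/14 + 18/13 + 18/12 + 18/11 + 18/10 + 18/9 + 18/8 + 18/7 + 18/6 + 18/5 + 18/4 + 18/3 + 18/2 + 18/1 = 42822903/680680 ≈ 62.912.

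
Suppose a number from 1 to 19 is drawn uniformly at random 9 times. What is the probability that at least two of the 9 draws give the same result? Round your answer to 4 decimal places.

0.8961

P(all 9 different) = 19/19 · 18/19 · ··· · 11/19 ≈ 0.1039.
P(at least two equal) = 1 − 0.1039 = 0.8961.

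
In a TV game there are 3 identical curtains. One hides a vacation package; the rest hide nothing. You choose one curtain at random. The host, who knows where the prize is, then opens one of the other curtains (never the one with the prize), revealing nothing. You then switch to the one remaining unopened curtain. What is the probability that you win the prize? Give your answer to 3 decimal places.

Your original curtain holds the prize with probability 1/3, so the other 2 collectively hold it with probability 2/3.
The host can always find an empty curtain to open, so this doesn't change that 2/3; it is now spread over the 1 remaining unopened curtain.
P(win by switching) = (2/3) · (1/1) = 2/3 ≈ 0.667.

0.667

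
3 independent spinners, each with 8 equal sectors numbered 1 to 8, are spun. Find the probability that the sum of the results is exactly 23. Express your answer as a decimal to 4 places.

There are 8^3 = 512 equally likely outcomes.
The number of ordered 3-tuples from {1,…,8} summing to 23 is 3.
P(sum = 23) = 3/512 ≈ 0.0059.

0.0059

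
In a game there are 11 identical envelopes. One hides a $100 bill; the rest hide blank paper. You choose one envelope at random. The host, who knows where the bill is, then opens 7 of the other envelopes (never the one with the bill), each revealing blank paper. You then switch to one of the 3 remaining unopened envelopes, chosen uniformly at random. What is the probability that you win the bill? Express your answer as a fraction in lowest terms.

10/33

Your original envelope holds the bill with probability 1/11, so the other 10 collectively hold it with probability 10/11.
The host can always find 7 empty envelopes to open, so the reveals don't change that 10/11; it is now spread over the 3 remaining unopened envelopes.
P(win by switching) = (10/11) · (1/3) = 10/33.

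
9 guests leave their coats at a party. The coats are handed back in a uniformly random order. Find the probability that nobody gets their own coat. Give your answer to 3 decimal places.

0.368

This is the derangement probability: permutations of 9 with no fixed point.
D(9) = 9! · (1 − 1/1! + 1/2! − ··· + (−1)^9/9!) = 133496.
P = 133496/362880 = 16687/45360 ≈ 0.368.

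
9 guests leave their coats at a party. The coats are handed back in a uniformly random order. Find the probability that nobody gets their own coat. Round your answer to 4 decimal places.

0.3679

This is the derangement probability: permutations of 9 with no fixed point.
D(9) = 9! · (1 − 1/1! + 1/2! − ··· + (−1)^9/9!) = 133496.
P = 133496/362880 = 16687/45360 ≈ 0.3679.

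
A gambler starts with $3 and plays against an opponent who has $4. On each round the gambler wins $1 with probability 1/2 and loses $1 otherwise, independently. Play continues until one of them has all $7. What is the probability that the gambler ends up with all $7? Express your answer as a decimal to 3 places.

0.429

With a fair step, P(i) = ½P(i−1) + ½P(i+1) with P(0)=0, P(7)=1 has the linear solution P(i) = i/7.
P(3) = 3/7 ≈ 0.429.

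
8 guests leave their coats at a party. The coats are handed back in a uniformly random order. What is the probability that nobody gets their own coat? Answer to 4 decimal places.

This is the derangement probability: permutations of 8 with no fixed point.
D(8) = 8! · (1 − 1/1! + 1/2! − ··· + (−1)^8/8!) = 14833.
P = 14833/40320 = 2119/5760 ≈ 0.3679.

0.3679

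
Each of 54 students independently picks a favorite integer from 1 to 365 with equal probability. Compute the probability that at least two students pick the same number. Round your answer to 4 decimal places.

0.9839

It's easier to compute the probability that all 54 are distinct.
P(all distinct) = 365/365 · 364/365 · ··· · 312/365 ≈ 0.0161.
So the probability of at least one match is 1 − 0.0161 = 0.9839.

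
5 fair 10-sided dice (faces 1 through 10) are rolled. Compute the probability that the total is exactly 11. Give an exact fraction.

21/10000

There are 10^5 = 100000 equally likely outcomes.
The number of ordered 5-tuples from {1,…,10} summing to 11 is 210.
P(sum = 11) = 210/100000 = 21/10000.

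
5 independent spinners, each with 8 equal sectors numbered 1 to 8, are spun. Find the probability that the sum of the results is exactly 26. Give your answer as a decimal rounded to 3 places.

0.061

There are 8^5 = 32768 equally likely outcomes.
The number of ordered 5-tuples from {1,…,8} summing to 26 is 2010.
P(sum = 26) = 2010/32768 = 1005/16384 ≈ 0.061.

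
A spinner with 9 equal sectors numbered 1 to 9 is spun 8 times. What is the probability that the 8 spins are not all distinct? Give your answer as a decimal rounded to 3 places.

0.992

P(all 8 different) = 9/9 · 8/9 · ··· · 2/9 ≈ 0.008.
P(at least two equal) = 1 − 0.008 = 0.992.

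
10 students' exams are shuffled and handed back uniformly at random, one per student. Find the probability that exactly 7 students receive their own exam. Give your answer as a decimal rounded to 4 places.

Choose which 7 of the 10 are fixed: C(10,7) = 120 ways.
The remaining 3 must have no fixed point: D(3) = 2.
P = 120·2/3628800 = 1/15120 ≈ 0.0001.

0.0001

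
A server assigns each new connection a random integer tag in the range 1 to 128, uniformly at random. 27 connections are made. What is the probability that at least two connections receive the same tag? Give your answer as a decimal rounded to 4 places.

It's easier to compute the probability that all 27 are distinct.
P(all distinct) = 128/128 · 127/128 · ··· · 102/128 ≈ 0.0521.
So the probability of at least one match is 1 − 0.0521 = 0.9479.

0.9479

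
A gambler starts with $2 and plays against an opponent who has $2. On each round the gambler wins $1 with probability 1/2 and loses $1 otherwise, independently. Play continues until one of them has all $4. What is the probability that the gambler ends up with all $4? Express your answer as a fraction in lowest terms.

With a fair step, P(i) = ½P(i−1) + ½P(i+1) with P(0)=0, P(4)=1 has the linear solution P(i) = i/4.
P(2) = 2/4 = 1/2.

1/2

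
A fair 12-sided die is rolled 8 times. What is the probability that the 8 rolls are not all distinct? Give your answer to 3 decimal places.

P(all 8 different) = 12/12 · 11/12 · ··· · 5/12 ≈ 0.046.
P(at least two equal) = 1 − 0.046 = 0.954.

0.954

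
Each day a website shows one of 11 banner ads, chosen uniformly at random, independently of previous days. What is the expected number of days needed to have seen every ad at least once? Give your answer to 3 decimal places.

After i distinct types are collected, each trial gives a new one with probability (11−i)/11, so the expected wait for the next new type is 11/(11−i).
E = 11/11 + 11/10 + 11/9 + 11/8 + 11/7 + 11/6 + 11/5 + 11/4 + 11/3 + 11/2 + 11/1 = 83711/2520 ≈ 33.219.

33.219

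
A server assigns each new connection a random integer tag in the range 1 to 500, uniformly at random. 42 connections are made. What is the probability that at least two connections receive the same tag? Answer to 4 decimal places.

It's easier to compute the probability that all 42 are distinct.
P(all distinct) = 500/500 · 499/500 · ··· · 459/500 ≈ 0.1700.
So the probability of at least one match is 1 − 0.1700 = 0.8300.

0.8300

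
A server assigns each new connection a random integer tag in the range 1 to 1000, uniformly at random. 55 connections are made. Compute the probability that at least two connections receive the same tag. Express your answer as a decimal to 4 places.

0.7797

It's easier to compute the probability that all 55 are distinct.
P(all distinct) = 1000/1000 · 999/1000 · ··· · 946/1000 ≈ 0.2203.
So the probability of at least one match is 1 − 0.2203 = 0.7797.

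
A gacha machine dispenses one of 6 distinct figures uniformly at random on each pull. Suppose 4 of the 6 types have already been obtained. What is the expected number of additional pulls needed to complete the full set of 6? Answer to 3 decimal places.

Starting from 4 distinct types, each trial gives a new one with probability (6−i)/6 when i types are held, so the wait for the next new type is 6/(6−i).
E = 6/2 + 6/1 = 9 ≈ 9.000.

9.000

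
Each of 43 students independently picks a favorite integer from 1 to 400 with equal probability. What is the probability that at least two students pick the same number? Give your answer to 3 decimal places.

It's easier to compute the probability that all 43 are distinct.
P(all distinct) = 400/400 · 399/400 · ··· · 358/400 ≈ 0.096.
So the probability of at least one match is 1 − 0.096 = 0.904.

0.904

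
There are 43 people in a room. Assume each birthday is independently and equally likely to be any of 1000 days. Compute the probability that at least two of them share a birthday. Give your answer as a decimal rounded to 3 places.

0.600

It's easier to compute the probability that all 43 are distinct.
P(all distinct) = 1000/1000 · 999/1000 · ··· · 958/1000 ≈ 0.400.
So the probability of at least one match is 1 − 0.400 = 0.600.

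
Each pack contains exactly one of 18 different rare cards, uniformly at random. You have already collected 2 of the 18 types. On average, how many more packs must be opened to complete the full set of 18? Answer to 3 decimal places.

60.853

Starting from 2 distinct types, each trial gives a new one with probability (18−i)/18 when i types are held, so the wait for the next new type is 18/(18−i).
E = 18/16 + 18/15 + 18/14 + 18/13 + 18/12 + 18/11 + 18/10 + 18/9 + 18/8 + 18/7 + 18/6 + 18/5 + 18/4 + 18/3 + 18/2 + 18/1 = 2436559/40040 ≈ 60.853.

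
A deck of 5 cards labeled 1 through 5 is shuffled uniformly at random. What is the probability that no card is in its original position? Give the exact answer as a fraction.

11/30

This is the derangement probability: permutations of 5 with no fixed point.
D(5) = 5! · (1 − 1/1! + 1/2! − ··· + (−1)^5/5!) = 44.
P = 44/120 = 11/30.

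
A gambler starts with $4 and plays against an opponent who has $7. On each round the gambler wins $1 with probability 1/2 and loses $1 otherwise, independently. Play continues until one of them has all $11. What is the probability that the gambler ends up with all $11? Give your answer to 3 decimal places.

With a fair step, P(i) = ½P(i−1) + ½P(i+1) with P(0)=0, P(11)=1 has the linear solution P(i) = i/11.
P(4) = 4/11 ≈ 0.364.

0.364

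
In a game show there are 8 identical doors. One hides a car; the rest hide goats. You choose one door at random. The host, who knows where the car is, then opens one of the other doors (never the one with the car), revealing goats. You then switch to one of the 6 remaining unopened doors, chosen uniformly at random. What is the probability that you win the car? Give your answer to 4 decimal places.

0.1458

Your original door holds the car with probability 1/8, so the other 7 collectively hold it with probability 7/8.
The host can always find an empty door to open, so this doesn't change that 7/8; it is now spread over the 6 remaining unopened doors.
P(win by switching) = (7/8) · (1/6) = 7/48 ≈ 0.1458.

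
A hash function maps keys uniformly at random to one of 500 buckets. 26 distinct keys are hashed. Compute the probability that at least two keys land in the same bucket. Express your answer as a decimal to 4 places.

It's easier to compute the probability that all 26 are distinct.
P(all distinct) = 500/500 · 499/500 · ··· · 475/500 ≈ 0.5162.
So the probability of at least one match is 1 − 0.5162 = 0.4838.

0.4838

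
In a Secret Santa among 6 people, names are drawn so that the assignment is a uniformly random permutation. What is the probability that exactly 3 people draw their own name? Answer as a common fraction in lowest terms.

1/18

Choose which 3 of the 6 are fixed: C(6,3) = 20 ways.
The remaining 3 must have no fixed point: D(3) = 2.
P = 20·2/720 = 1/18.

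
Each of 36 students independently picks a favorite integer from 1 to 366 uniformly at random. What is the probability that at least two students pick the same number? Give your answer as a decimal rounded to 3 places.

It's easier to compute the probability that all 36 are distinct.
P(all distinct) = 366/366 · 365/366 · ··· · 331/366 ≈ 0.169.
So the probability of at least one match is 1 − 0.169 = 0.831.

0.831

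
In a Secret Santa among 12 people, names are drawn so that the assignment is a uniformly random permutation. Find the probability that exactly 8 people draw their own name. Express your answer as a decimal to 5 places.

Choose which 8 of the 12 are fixed: C(12,8) = 495 ways.
The remaining 4 must have no fixed point: D(4) = 9.
P = 495·9/479001600 = 1/107520 ≈ 0.00001.

0.00001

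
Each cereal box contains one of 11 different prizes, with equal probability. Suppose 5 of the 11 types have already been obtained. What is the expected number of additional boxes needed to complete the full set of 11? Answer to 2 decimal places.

Starting from 5 distinct types, each trial gives a new one with probability (11−i)/11 when i types are held, so the wait for the next new type is 11/(11−i).
E = 11/6 + 11/5 + 11/4 + 11/3 + 11/2 + 11/1 = 539/20 ≈ 26.95.

26.95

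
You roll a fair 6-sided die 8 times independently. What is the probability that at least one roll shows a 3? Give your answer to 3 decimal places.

P(no roll shows a 3) = (5/6)^8 ≈ 0.233.
P(at least one) = 1 − 0.233 = 0.767.

0.767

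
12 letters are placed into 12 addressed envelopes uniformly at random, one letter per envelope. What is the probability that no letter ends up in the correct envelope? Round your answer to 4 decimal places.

This is the derangement probability: permutations of 12 with no fixed point.
D(12) = 12! · (1 − 1/1! + 1/2! − ··· + (−1)^12/12!) = 176214841.
P = 176214841/479001600 = 16019531/43545600 ≈ 0.3679.

0.3679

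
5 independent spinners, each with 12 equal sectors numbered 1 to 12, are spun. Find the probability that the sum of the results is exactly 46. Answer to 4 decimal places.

There are 12^5 = 248832 equally likely outcomes.
The number of ordered 5-tuples from {1,…,12} summing to 46 is 2985.
P(sum = 46) = 2985/248832 = 995/82944 ≈ 0.0120.

0.0120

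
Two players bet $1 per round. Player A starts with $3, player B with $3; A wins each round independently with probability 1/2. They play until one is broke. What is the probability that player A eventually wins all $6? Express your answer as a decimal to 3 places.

0.500

With a fair step, P(i) = ½P(i−1) + ½P(i+1) with P(0)=0, P(6)=1 has the linear solution P(i) = i/6.
P(3) = 3/6 = 1/2 ≈ 0.500.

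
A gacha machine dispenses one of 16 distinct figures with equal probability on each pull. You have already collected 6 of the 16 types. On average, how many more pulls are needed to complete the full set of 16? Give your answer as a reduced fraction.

Starting from 6 distinct types, each trial gives a new one with probability (16−i)/16 when i types are held, so the wait for the next new type is 16/(16−i).
E = 16/10 + 16/9 + 16/8 + 16/7 + 16/6 + 16/5 + 16/4 + 16/3 + 16/2 + 16/1 = 14762/315.

14762/315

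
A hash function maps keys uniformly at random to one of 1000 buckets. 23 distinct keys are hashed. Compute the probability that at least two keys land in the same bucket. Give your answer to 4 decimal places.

It's easier to compute the probability that all 23 are distinct.
P(all distinct) = 1000/1000 · 999/1000 · ··· · 978/1000 ≈ 0.7750.
So the probability of at least one match is 1 − 0.7750 = 0.2250.

0.2250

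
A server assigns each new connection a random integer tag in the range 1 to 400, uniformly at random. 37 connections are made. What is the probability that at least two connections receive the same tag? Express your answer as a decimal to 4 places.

0.8206

It's easier to compute the probability that all 37 are distinct.
P(all distinct) = 400/400 · 399/400 · ··· · 364/400 ≈ 0.1794.
So the probability of at least one match is 1 − 0.1794 = 0.8206.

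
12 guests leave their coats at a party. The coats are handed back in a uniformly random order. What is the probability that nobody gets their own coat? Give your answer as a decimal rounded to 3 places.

This is the derangement probability: permutations of 12 with no fixed point.
D(12) = 12! · (1 − 1/1! + 1/2! − ··· + (−1)^12/12!) = 176214841.
P = 176214841/479001600 = 16019531/43545600 ≈ 0.368.

0.368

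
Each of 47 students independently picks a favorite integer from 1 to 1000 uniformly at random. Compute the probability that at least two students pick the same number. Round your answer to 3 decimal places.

0.667

It's easier to compute the probability that all 47 are distinct.
P(all distinct) = 1000/1000 · 999/1000 · ··· · 954/1000 ≈ 0.333.
So the probability of at least one match is 1 − 0.333 = 0.667.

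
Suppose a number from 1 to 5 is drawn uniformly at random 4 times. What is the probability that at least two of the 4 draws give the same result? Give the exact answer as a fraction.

101/125

P(all 4 different) = 5/5 · 4/5 · ··· · 2/5 = 24/125.
P(at least two equal) = 1 − 24/125 = 101/125.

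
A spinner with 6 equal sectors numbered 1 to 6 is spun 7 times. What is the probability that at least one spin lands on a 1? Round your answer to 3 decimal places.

P(no spin lands on a 1) = (5/6)^7 ≈ 0.279.
P(at least one) = 1 − 0.279 = 0.721.

0.721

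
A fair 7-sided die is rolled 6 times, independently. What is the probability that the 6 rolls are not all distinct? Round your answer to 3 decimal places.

0.957

P(all 6 different) = 7/7 · 6/7 · ··· · 2/7 ≈ 0.043.
P(at least two equal) = 1 − 0.043 = 0.957.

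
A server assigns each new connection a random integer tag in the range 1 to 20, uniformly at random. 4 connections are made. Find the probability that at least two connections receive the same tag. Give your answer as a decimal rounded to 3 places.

0.273

It's easier to compute the probability that all 4 are distinct.
P(all distinct) = 20/20 · 19/20 · ··· · 17/20 ≈ 0.727.
So the probability of at least one match is 1 − 0.727 = 0.273.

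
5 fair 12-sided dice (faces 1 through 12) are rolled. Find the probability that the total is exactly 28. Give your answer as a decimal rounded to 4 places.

0.0431

There are 12^5 = 248832 equally likely outcomes.
The number of ordered 5-tuples from {1,…,12} summing to 28 is 10725.
P(sum = 28) = 10725/248832 = 3575/82944 ≈ 0.0431.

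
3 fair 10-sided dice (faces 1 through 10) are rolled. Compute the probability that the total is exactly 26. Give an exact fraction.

3/200

There are 10^3 = 1000 equally likely outcomes.
The number of ordered 3-tuples from {1,…,10} summing to 26 is 15.
P(sum = 26) = 15/1000 = 3/200.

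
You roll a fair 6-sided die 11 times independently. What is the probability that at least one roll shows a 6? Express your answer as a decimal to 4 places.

0.8654

P(no roll shows a 6) = (5/6)^11 ≈ 0.1346.
P(at least one) = 1 − 0.1346 = 0.8654.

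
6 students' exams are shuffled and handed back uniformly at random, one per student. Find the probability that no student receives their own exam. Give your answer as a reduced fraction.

53/144

This is the derangement probability: permutations of 6 with no fixed point.
D(6) = 6! · (1 − 1/1! + 1/2! − ··· + (−1)^6/6!) = 265.
P = 265/720 = 53/144.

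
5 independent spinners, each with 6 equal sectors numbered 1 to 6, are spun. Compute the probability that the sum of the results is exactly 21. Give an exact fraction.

There are 6^5 = 7776 equally likely outcomes.
The number of ordered 5-tuples from {1,…,6} summing to 21 is 540.
P(sum = 21) = 540/7776 = 5/72.

5/72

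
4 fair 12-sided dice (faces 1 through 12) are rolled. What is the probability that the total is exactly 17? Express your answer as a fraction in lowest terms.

There are 12^4 = 20736 equally likely outcomes.
The number of ordered 4-tuples from {1,…,12} summing to 17 is 544.
P(sum = 17) = 544/20736 = 17/648.

17/648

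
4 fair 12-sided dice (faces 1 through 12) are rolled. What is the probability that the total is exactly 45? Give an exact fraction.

There are 12^4 = 20736 equally likely outcomes.
The number of ordered 4-tuples from {1,…,12} summing to 45 is 20.
P(sum = 45) = 20/20736 = 5/5184.

5/5184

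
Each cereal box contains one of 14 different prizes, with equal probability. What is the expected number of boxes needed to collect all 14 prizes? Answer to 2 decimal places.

45.52

After i distinct types are collected, each trial gives a new one with probability (14−i)/14, so the expected wait for the next new type is 14/(14−i).
E = 14/14 + 14/13 + 14/12 + 14/11 + 14/10 + 14/9 + 14/8 + 14/7 + 14/6 + 14/5 + 14/4 + 14/3 + 14/2 + 14/1 = 1171733/25740 ≈ 45.52.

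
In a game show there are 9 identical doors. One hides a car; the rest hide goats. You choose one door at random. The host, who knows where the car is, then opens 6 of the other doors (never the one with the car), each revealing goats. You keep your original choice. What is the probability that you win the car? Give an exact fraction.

1/9

The host can always open 6 empty doors regardless of your choice, so the reveals give no information about your original door.
P(win by staying) = 1/9.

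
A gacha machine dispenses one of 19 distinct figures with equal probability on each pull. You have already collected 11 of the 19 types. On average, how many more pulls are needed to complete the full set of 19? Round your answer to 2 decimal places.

Starting from 11 distinct types, each trial gives a new one with probability (19−i)/19 when i types are held, so the wait for the next new type is 19/(19−i).
E = 19/8 + 19/7 + 19/6 + 19/5 + 19/4 + 19/3 + 19/2 + 19/1 = 14459/280 ≈ 51.64.

51.64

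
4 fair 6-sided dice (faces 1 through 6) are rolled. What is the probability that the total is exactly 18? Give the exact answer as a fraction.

There are 6^4 = 1296 equally likely outcomes.
The number of ordered 4-tuples from {1,…,6} summing to 18 is 80.
P(sum = 18) = 80/1296 = 5/81.

5/81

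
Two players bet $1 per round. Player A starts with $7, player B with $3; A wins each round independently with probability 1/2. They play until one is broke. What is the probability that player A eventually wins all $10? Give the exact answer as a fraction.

With a fair step, P(i) = ½P(i−1) + ½P(i+1) with P(0)=0, P(10)=1 has the linear solution P(i) = i/10.
P(7) = 7/10.

7/10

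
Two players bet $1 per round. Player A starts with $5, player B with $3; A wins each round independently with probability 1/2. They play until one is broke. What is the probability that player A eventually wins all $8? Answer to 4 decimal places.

With a fair step, P(i) = ½P(i−1) + ½P(i+1) with P(0)=0, P(8)=1 has the linear solution P(i) = i/8.
P(5) = 5/8 ≈ 0.6250.

0.6250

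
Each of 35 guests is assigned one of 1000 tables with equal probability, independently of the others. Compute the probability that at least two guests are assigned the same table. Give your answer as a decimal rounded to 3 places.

It's easier to compute the probability that all 35 are distinct.
P(all distinct) = 1000/1000 · 999/1000 · ··· · 966/1000 ≈ 0.548.
So the probability of at least one match is 1 − 0.548 = 0.452.

0.452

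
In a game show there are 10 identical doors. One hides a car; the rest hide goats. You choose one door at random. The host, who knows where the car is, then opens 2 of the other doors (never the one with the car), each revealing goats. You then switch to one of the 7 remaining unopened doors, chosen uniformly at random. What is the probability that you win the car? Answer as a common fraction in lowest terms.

Your original door holds the car with probability 1/10, so the other 9 collectively hold it with probability 9/10.
The host can always find 2 empty doors to open, so the reveals don't change that 9/10; it is now spread over the 7 remaining unopened doors.
P(win by switching) = (9/10) · (1/7) = 9/70.

9/70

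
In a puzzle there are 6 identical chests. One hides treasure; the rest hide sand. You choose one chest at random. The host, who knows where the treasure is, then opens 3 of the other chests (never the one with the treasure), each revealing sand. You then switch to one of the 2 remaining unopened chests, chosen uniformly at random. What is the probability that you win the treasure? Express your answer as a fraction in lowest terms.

5/12

Your original chest holds the treasure with probability 1/6, so the other 5 collectively hold it with probability 5/6.
The host can always find 3 empty chests to open, so the reveals don't change that 5/6; it is now spread over the 2 remaining unopened chests.
P(win by switching) = (5/6) · (1/2) = 5/12.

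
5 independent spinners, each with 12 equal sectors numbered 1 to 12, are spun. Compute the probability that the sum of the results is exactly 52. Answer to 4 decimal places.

There are 12^5 = 248832 equally likely outcomes.
The number of ordered 5-tuples from {1,…,12} summing to 52 is 495.
P(sum = 52) = 495/248832 = 55/27648 ≈ 0.0020.

0.0020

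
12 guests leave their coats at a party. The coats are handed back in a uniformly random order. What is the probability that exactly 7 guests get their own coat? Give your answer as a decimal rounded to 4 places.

Choose which 7 of the 12 are fixed: C(12,7) = 792 ways.
The remaining 5 must have no fixed point: D(5) = 44.
P = 792·44/479001600 = 11/151200 ≈ 0.0001.

0.0001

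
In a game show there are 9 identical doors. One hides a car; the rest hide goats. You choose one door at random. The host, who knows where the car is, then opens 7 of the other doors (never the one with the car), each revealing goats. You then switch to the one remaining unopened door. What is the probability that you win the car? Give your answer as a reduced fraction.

Your original door holds the car with probability 1/9, so the other 8 collectively hold it with probability 8/9.
The host can always find 7 empty doors to open, so the reveals don't change that 8/9; it is now spread over the 1 remaining unopened door.
P(win by switching) = (8/9) · (1/1) = 8/9.

8/9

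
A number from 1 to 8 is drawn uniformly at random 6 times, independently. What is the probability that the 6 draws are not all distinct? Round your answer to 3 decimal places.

P(all 6 different) = 8/8 · 7/8 · ··· · 3/8 ≈ 0.077.
P(at least two equal) = 1 − 0.077 = 0.923.

0.923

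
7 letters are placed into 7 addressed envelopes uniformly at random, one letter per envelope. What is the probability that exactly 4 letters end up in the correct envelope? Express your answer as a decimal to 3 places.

0.014

Choose which 4 of the 7 are fixed: C(7,4) = 35 ways.
The remaining 3 must have no fixed point: D(3) = 2.
P = 35·2/5040 = 1/72 ≈ 0.014.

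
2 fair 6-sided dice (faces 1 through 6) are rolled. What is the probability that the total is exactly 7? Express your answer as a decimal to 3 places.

0.167

There are 6^2 = 36 equally likely outcomes.
The number of ordered 2-tuples from {1,…,6} summing to 7 is 6.
P(sum = 7) = 6/36 = 1/6 ≈ 0.167.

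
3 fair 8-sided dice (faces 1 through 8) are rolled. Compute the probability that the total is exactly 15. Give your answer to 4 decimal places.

There are 8^3 = 512 equally likely outcomes.
The number of ordered 3-tuples from {1,…,8} summing to 15 is 46.
P(sum = 15) = 46/512 = 23/256 ≈ 0.0898.

0.0898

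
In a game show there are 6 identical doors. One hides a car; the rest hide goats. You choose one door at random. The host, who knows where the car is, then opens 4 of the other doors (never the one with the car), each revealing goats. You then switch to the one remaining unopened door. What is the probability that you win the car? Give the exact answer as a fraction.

Your original door holds the car with probability 1/6, so the other 5 collectively hold it with probability 5/6.
The host can always find 4 empty doors to open, so the reveals don't change that 5/6; it is now spread over the 1 remaining unopened door.
P(win by switching) = (5/6) · (1/1) = 5/6.

5/6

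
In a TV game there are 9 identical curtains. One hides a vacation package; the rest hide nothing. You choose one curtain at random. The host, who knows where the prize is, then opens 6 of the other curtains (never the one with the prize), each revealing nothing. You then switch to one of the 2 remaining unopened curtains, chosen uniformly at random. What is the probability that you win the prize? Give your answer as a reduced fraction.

4/9

Your original curtain holds the prize with probability 1/9, so the other 8 collectively hold it with probability 8/9.
The host can always find 6 empty curtains to open, so the reveals don't change that 8/9; it is now spread over the 2 remaining unopened curtains.
P(win by switching) = (8/9) · (1/2) = 4/9.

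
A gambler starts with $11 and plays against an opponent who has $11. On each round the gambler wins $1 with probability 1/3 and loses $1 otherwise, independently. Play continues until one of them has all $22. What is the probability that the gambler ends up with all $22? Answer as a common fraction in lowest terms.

Let r = q/p = (2/3)/(1/3) = 2. The recurrence P(i) = p·P(i+1) + q·P(i−1) with P(0)=0, P(22)=1 gives P(i) = (1 − r^i)/(1 − r^22).
P(11) = (1 − (2)^11) / (1 − (2)^22) = 1/2049.

1/2049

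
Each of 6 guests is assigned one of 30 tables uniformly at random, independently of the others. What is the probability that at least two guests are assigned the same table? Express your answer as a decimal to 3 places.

0.414

It's easier to compute the probability that all 6 are distinct.
P(all distinct) = 30/30 · 29/30 · ··· · 25/30 ≈ 0.586.
So the probability of at least one match is 1 − 0.586 = 0.414.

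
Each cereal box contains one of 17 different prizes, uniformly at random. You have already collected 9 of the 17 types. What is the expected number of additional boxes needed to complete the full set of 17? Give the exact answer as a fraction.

12937/280

Starting from 9 distinct types, each trial gives a new one with probability (17−i)/17 when i types are held, so the wait for the next new type is 17/(17−i).
E = 17/8 + 17/7 + 17/6 + 17/5 + 17/4 + 17/3 + 17/2 + 17/1 = 12937/280.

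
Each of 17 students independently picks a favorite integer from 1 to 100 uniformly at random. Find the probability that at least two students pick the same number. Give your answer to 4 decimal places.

It's easier to compute the probability that all 17 are distinct.
P(all distinct) = 100/100 · 99/100 · ··· · 84/100 ≈ 0.2365.
So the probability of at least one match is 1 − 0.2365 = 0.7635.

0.7635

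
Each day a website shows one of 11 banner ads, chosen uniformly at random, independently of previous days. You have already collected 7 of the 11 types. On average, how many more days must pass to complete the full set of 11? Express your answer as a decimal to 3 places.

Starting from 7 distinct types, each trial gives a new one with probability (11−i)/11 when i types are held, so the wait for the next new type is 11/(11−i).
E = 11/4 + 11/3 + 11/2 + 11/1 = 275/12 ≈ 22.917.

22.917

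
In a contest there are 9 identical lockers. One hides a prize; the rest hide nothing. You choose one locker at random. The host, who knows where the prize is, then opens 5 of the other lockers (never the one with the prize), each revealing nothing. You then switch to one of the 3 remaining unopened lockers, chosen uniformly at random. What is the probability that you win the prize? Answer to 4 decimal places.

Your original locker holds the prize with probability 1/9, so the other 8 collectively hold it with probability 8/9.
The host can always find 5 empty lockers to open, so the reveals don't change that 8/9; it is now spread over the 3 remaining unopened lockers.
P(win by switching) = (8/9) · (1/3) = 8/27 ≈ 0.2963.

0.2963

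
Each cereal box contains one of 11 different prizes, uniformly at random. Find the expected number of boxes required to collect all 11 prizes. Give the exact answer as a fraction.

83711/2520

After i distinct types are collected, each trial gives a new one with probability (11−i)/11, so the expected wait for the next new type is 11/(11−i).
E = 11/11 + 11/10 + 11/9 + 11/8 + 11/7 + 11/6 + 11/5 + 11/4 + 11/3 + 11/2 + 11/1 = 83711/2520.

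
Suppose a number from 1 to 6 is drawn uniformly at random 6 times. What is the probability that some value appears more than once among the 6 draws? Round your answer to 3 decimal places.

P(all 6 different) = 6/6 · 5/6 · ··· · 1/6 ≈ 0.015.
P(at least two equal) = 1 − 0.015 = 0.985.

0.985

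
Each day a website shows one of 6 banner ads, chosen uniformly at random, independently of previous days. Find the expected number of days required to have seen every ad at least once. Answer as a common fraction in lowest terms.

After i distinct types are collected, each trial gives a new one with probability (6−i)/6, so the expected wait for the next new type is 6/(6−i).
E = 6/6 + 6/5 + 6/4 + 6/3 + 6/2 + 6/1 = 147/10.

147/10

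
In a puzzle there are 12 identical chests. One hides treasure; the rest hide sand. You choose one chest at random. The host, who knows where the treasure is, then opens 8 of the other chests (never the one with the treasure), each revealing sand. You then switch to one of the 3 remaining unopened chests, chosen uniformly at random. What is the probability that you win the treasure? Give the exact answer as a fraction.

11/36

Your original chest holds the treasure with probability 1/12, so the other 11 collectively hold it with probability 11/12.
The host can always find 8 empty chests to open, so the reveals don't change that 11/12; it is now spread over the 3 remaining unopened chests.
P(win by switching) = (11/12) · (1/3) = 11/36.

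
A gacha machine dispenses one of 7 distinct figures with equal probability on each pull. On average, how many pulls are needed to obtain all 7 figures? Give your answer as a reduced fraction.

After i distinct types are collected, each trial gives a new one with probability (7−i)/7, so the expected wait for the next new type is 7/(7−i).
E = 7/7 + 7/6 + 7/5 + 7/4 + 7/3 + 7/2 + 7/1 = 363/20.

363/20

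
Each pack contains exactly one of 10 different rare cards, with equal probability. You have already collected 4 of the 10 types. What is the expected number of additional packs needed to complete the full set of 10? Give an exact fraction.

49/2

Starting from 4 distinct types, each trial gives a new one with probability (10−i)/10 when i types are held, so the wait for the next new type is 10/(10−i).
E = 10/6 + 10/5 + 10/4 + 10/3 + 10/2 + 10/1 = 49/2.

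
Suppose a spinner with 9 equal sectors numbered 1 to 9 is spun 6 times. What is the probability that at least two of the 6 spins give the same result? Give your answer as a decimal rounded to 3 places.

P(all 6 different) = 9/9 · 8/9 · ··· · 4/9 ≈ 0.114.
P(at least two equal) = 1 − 0.114 = 0.886.

0.886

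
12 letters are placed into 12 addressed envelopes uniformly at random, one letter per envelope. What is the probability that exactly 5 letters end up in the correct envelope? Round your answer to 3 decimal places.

Choose which 5 of the 12 are fixed: C(12,5) = 792 ways.
The remaining 7 must have no fixed point: D(7) = 1854.
P = 792·1854/479001600 = 103/33600 ≈ 0.003.

0.003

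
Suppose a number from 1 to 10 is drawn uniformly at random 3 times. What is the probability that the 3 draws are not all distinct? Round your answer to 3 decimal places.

0.280

P(all 3 different) = 10/10 · 9/10 · ··· · 8/10 ≈ 0.720.
P(at least two equal) = 1 − 0.720 = 0.280.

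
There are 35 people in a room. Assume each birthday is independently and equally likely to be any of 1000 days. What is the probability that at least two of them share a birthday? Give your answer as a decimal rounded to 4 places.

0.4523

It's easier to compute the probability that all 35 are distinct.
P(all distinct) = 1000/1000 · 999/1000 · ··· · 966/1000 ≈ 0.5477.
So the probability of at least one match is 1 − 0.5477 = 0.4523.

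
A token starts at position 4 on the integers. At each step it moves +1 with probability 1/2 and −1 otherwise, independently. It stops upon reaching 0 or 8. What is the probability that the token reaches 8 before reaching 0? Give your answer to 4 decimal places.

0.5000

With a fair step, P(i) = ½P(i−1) + ½P(i+1) with P(0)=0, P(8)=1 has the linear solution P(i) = i/8.
P(4) = 4/8 = 1/2 ≈ 0.5000.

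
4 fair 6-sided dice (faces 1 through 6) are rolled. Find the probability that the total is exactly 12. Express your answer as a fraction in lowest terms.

There are 6^4 = 1296 equally likely outcomes.
The number of ordered 4-tuples from {1,…,6} summing to 12 is 125.
P(sum = 12) = 125/1296.

125/1296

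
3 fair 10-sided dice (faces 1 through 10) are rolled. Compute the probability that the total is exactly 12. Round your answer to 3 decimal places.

There are 10^3 = 1000 equally likely outcomes.
The number of ordered 3-tuples from {1,…,10} summing to 12 is 55.
P(sum = 12) = 55/1000 = 11/200 ≈ 0.055.

0.055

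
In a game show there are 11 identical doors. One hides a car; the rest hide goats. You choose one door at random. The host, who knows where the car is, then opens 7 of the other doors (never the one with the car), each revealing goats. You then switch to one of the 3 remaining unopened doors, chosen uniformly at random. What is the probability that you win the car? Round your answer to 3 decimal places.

Your original door holds the car with probability 1/11, so the other 10 collectively hold it with probability 10/11.
The host can always find 7 empty doors to open, so the reveals don't change that 10/11; it is now spread over the 3 remaining unopened doors.
P(win by switching) = (10/11) · (1/3) = 10/33 ≈ 0.303.

0.303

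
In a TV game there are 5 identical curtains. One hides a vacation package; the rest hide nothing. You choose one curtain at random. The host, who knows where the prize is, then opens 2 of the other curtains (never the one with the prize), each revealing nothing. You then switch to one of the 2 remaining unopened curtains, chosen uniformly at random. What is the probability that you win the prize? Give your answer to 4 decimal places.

0.4000

Your original curtain holds the prize with probability 1/5, so the other 4 collectively hold it with probability 4/5.
The host can always find 2 empty curtains to open, so the reveals don't change that 4/5; it is now spread over the 2 remaining unopened curtains.
P(win by switching) = (4/5) · (1/2) = 2/5 ≈ 0.4000.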